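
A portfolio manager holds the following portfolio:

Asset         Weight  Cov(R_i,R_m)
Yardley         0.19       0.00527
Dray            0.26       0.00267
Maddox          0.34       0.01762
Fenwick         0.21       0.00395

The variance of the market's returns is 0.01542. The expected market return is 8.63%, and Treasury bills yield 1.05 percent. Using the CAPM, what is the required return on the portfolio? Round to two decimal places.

β_Yardley = 0.00527 / 0.01542 = 0.3418
β_Dray = 0.00267 / 0.01542 = 0.1732
β_Maddox = 0.01762 / 0.01542 = 1.1427
β_Fenwick = 0.00395 / 0.01542 = 0.2562
β_P = Σ w_i β_i = 0.19×0.3418 + 0.26×0.1732 + 0.34×1.1427 + 0.21×0.2562 = 0.5523
MRP = 8.63% − 1.05% = 7.58%
E(R_P) = R_f + β_P × MRP = 1.05% + 0.5523 × 7.58% = 5.24%

5.24%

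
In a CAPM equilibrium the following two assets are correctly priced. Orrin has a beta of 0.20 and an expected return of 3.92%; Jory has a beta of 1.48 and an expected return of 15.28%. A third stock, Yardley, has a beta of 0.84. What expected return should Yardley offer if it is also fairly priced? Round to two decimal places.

9.60%

MRP (SML slope) = (15.28% − 3.92%) / (1.48 − 0.20) = 11.36% / 1.28 = 8.8750%
R_f (intercept) = 3.92% − 0.20 × 8.8750% = 2.1450%
E(R_Yardley) = R_f + β × MRP = 2.1450% + 0.84 × 8.8750% = 9.60%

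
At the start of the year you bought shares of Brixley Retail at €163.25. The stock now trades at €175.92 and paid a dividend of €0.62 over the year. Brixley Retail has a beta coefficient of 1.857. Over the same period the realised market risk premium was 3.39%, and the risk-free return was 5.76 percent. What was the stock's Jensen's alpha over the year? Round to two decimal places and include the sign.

Realised HPR = (P1 + D1 − P0) / P0 = (175.92 + 0.62 − 163.25) / 163.25 = 13.29 / 163.25 = 8.1409%
CAPM required = R_f + β·MRP = 5.76% + 1.857 × 3.39% = 12.05523%
α = realised − required = 8.1409% − 12.05523% = -3.91%

-3.91%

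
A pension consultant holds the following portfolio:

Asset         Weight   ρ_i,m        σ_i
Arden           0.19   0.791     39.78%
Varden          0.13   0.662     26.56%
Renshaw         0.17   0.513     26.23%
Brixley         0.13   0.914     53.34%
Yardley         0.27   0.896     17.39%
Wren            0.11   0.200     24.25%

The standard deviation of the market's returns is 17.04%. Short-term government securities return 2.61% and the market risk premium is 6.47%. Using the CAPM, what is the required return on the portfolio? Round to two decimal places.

10.82%

β_Arden = 0.791 × 39.78% / 17.04% = 1.8466
β_Varden = 0.662 × 26.56% / 17.04% = 1.0318
β_Renshaw = 0.513 × 26.23% / 17.04% = 0.7897
β_Brixley = 0.914 × 53.34% / 17.04% = 2.8611
β_Yardley = 0.896 × 17.39% / 17.04% = 0.9144
β_Wren = 0.200 × 24.25% / 17.04% = 0.2846
β_P = Σ w_i β_i = 0.19×1.8466 + 0.13×1.0318 + 0.17×0.7897 + 0.13×2.8611 + 0.27×0.9144 + 0.11×0.2846 = 1.2694
E(R_P) = R_f + β_P × MRP = 2.61% + 1.2694 × 6.47% = 10.82%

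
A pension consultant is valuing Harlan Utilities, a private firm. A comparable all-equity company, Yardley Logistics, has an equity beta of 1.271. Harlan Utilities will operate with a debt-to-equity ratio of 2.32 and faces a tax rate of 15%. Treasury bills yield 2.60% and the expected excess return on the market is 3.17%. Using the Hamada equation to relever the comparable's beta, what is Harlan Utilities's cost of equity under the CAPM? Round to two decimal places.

β_L = β_U × [1 + (1 − t)(D/E)] = 1.271 × [1 + (1 − 0.15) × 2.32]
    = 1.271 × [1 + 0.85 × 2.32] = 1.271 × 2.9720 = 3.7774
E(R) = R_f + β_L × MRP = 2.60% + 3.7774 × 3.17% = 14.57%

14.57%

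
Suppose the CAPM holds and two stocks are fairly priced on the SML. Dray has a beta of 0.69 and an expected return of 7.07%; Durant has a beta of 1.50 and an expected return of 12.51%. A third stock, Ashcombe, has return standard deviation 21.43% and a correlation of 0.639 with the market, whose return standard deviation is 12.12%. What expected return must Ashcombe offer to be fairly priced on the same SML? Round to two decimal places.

MRP = (12.51% − 7.07%) / (1.50 − 0.69) = 6.7160%
R_f = 7.07% − 0.69 × 6.7160% = 2.4360%
β_Ashcombe = ρ·σ_i/σ_m = 0.639 × 21.43 / 12.12 = 1.1298
E(R_Ashcombe) = R_f + β × MRP = 2.4360% + 1.1298 × 6.7160% = 10.02%

10.02%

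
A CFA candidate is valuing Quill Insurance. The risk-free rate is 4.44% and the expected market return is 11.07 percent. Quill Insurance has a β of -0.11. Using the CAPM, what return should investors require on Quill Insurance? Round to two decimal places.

Market risk premium = E(R_m) − R_f = 11.07% − 4.44% = 6.63%
E(R) = R_f + β × MRP = 4.44% + -0.11 × 6.63% = 3.71%

3.71%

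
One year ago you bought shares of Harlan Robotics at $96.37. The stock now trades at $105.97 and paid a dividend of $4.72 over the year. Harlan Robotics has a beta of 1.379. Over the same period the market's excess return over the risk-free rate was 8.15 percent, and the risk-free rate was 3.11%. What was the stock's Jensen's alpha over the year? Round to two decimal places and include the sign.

Realised HPR = (P1 + D1 − P0) / P0 = (105.97 + 4.72 − 96.37) / 96.37 = 14.32 / 96.37 = 14.8594%
CAPM required = R_f + β·MRP = 3.11% + 1.379 × 8.15% = 14.34885%
α = realised − required = 14.8594% − 14.34885% = +0.51%

+0.51%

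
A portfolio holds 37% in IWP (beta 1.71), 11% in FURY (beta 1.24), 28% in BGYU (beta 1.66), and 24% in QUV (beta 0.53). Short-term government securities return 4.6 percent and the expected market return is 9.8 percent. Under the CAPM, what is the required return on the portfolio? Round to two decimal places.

β_P = Σ w_i β_i = 0.37×1.71 + 0.11×1.24 + 0.28×1.66 + 0.24×0.53 = 1.3611
MRP = 9.8% − 4.6% = 5.20%
E(R_P) = R_f + β_P × MRP = 4.6% + 1.3611 × 5.2% = 11.68%

11.68%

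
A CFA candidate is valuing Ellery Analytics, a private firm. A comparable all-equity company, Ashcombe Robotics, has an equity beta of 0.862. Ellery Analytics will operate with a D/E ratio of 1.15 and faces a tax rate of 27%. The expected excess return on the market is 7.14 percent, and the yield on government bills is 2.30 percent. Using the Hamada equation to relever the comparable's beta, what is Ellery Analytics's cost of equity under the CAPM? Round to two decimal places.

13.62%

β_L = β_U × [1 + (1 − t)(D/E)] = 0.862 × [1 + (1 − 0.27) × 1.15]
    = 0.862 × [1 + 0.73 × 1.15] = 0.862 × 1.8395 = 1.5856
E(R) = R_f + β_L × MRP = 2.30% + 1.5856 × 7.14% = 13.62%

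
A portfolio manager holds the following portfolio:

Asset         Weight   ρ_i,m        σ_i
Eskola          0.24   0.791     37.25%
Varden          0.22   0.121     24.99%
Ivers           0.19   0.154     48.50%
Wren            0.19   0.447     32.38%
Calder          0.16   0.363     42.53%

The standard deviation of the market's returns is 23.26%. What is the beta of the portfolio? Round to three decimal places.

0.618

β_Eskola = 0.791 × 37.25% / 23.26% = 1.2668
β_Varden = 0.121 × 24.99% / 23.26% = 0.1300
β_Ivers = 0.154 × 48.50% / 23.26% = 0.3211
β_Wren = 0.447 × 32.38% / 23.26% = 0.6223
β_Calder = 0.363 × 42.53% / 23.26% = 0.6637
β_P = Σ w_i β_i = 0.24×1.2668 + 0.22×0.1300 + 0.19×0.3211 + 0.19×0.6223 + 0.16×0.6637 = 0.6181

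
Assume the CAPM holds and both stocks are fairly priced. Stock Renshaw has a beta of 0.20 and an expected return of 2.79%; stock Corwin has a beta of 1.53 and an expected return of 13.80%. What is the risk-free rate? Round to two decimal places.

1.13%

Both satisfy E(R) = R_f + β·MRP, so the slope of the SML is
MRP = (13.80% − 2.79%) / (1.53 − 0.20) = 11.01% / 1.33 = 8.2782%
R_f = E(R_Renshaw) − β_Renshaw·MRP = 2.79% − 0.20 × 8.2782% = 1.1344%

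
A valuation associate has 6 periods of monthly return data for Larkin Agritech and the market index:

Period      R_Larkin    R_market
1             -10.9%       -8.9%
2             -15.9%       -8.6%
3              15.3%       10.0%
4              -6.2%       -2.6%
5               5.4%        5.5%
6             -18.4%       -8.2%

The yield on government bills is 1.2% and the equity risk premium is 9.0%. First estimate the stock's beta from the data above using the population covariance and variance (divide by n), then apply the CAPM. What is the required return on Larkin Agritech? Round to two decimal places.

Mean R_i = (-10.9 − 15.9 + 15.3 − 6.2 + 5.4 − 18.4) / 6 = -5.1167%
Mean R_m = (-8.9 − 8.6 + 10.0 − 2.6 + 5.5 − 8.2) / 6 = -2.1333%
Σ(R_i − R̄_i)(R_m − R̄_m) = 517.9567  ⇒  Cov = 517.9567 / 6 = 86.3261
Σ(R_m − R̄_m)² = 330.1133  ⇒  Var(R_m) = 330.1133 / 6 = 55.0189
β = Cov / Var(R_m) = 86.3261 / 55.0189 = 1.5690
E(R) = R_f + β × MRP = 1.2% + 1.5690 × 9.0% = 15.32%

15.32%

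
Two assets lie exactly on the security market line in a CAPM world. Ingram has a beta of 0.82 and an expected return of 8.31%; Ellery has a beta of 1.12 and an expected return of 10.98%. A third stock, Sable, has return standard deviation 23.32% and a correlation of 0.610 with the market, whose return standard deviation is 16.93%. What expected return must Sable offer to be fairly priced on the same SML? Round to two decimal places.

MRP = (10.98% − 8.31%) / (1.12 − 0.82) = 8.9000%
R_f = 8.31% − 0.82 × 8.9000% = 1.0120%
β_Sable = ρ·σ_i/σ_m = 0.610 × 23.32 / 16.93 = 0.8402
E(R_Sable) = R_f + β × MRP = 1.0120% + 0.8402 × 8.9000% = 8.49%

8.49%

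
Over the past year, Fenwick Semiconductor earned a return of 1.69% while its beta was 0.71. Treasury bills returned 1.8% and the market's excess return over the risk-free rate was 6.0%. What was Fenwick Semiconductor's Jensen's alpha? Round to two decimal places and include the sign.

-4.37%

CAPM benchmark = R_f + β(R_m − R_f) = 1.8% + 0.71 × 6.0% = 6.0600%
α = actual − benchmark = 1.69% − 6.0600% = -4.37%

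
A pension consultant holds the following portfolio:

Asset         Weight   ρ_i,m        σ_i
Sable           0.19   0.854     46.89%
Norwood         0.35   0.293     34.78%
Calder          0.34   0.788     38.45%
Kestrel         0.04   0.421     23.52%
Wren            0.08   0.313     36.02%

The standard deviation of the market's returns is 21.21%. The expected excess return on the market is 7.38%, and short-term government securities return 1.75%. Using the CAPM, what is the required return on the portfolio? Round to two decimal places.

β_Sable = 0.854 × 46.89% / 21.21% = 1.8880
β_Norwood = 0.293 × 34.78% / 21.21% = 0.4805
β_Calder = 0.788 × 38.45% / 21.21% = 1.4285
β_Kestrel = 0.421 × 23.52% / 21.21% = 0.4669
β_Wren = 0.313 × 36.02% / 21.21% = 0.5316
β_P = Σ w_i β_i = 0.19×1.8880 + 0.35×0.4805 + 0.34×1.4285 + 0.04×0.4669 + 0.08×0.5316 = 1.0738
E(R_P) = R_f + β_P × MRP = 1.75% + 1.0738 × 7.38% = 9.67%

9.67%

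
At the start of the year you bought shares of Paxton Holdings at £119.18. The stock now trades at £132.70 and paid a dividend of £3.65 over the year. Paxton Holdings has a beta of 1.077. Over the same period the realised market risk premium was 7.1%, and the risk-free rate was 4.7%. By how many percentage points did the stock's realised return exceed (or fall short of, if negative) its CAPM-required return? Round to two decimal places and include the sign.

Realised HPR = (P1 + D1 − P0) / P0 = (132.70 + 3.65 − 119.18) / 119.18 = 17.17 / 119.18 = 14.4068%
CAPM required = R_f + β·MRP = 4.7% + 1.077 × 7.1% = 12.3467%
α = realised − required = 14.4068% − 12.3467% = +2.06%

+2.06%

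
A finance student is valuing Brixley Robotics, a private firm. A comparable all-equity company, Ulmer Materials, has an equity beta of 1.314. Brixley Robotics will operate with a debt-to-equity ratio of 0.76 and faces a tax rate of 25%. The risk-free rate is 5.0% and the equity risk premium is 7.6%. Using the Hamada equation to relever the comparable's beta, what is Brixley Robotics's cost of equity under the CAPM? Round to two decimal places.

β_L = β_U × [1 + (1 − t)(D/E)] = 1.314 × [1 + (1 − 0.25) × 0.76]
    = 1.314 × [1 + 0.75 × 0.76] = 1.314 × 1.5700 = 2.0630
E(R) = R_f + β_L × MRP = 5.0% + 2.0630 × 7.6% = 20.68%

20.68%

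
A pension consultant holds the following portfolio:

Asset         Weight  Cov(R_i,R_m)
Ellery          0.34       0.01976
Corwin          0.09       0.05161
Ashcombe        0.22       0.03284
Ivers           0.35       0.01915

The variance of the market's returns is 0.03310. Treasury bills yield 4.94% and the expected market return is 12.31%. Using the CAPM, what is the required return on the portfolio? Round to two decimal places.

10.57%

β_Ellery = 0.01976 / 0.03310 = 0.5970
β_Corwin = 0.05161 / 0.03310 = 1.5592
β_Ashcombe = 0.03284 / 0.03310 = 0.9921
β_Ivers = 0.01915 / 0.03310 = 0.5785
β_P = Σ w_i β_i = 0.34×0.5970 + 0.09×1.5592 + 0.22×0.9921 + 0.35×0.5785 = 0.7640
MRP = 12.31% − 4.94% = 7.37%
E(R_P) = R_f + β_P × MRP = 4.94% + 0.7640 × 7.37% = 10.57%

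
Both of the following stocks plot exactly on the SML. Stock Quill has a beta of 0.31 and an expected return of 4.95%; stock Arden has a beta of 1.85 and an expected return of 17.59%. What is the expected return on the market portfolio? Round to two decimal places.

10.61%

Both satisfy E(R) = R_f + β·MRP, so the slope of the SML is
MRP = (17.59% − 4.95%) / (1.85 − 0.31) = 12.64% / 1.54 = 8.2078%
R_f = E(R_Quill) − β_Quill·MRP = 4.95% − 0.31 × 8.2078% = 2.4056%
E(R_m) = R_f + MRP = 2.4056% + 8.2078% = 10.61%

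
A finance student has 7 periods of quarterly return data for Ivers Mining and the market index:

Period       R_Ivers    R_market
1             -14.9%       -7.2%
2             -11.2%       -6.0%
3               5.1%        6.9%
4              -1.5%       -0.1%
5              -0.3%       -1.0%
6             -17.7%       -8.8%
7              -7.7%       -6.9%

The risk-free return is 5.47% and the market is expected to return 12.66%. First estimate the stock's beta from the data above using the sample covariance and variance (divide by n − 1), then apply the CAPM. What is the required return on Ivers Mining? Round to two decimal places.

15.56%

Mean R_i = (-14.9 − 11.2 + 5.1 − 1.5 − 0.3 − 17.7 − 7.7) / 7 = -6.8857%
Mean R_m = (-7.2 − 6.0 + 6.9 − 0.1 − 1.0 − 8.8 − 6.9) / 7 = -3.3000%
Σ(R_i − R̄_i)(R_m − R̄_m) = 259.9500  ⇒  Cov = 259.9500 / 6 = 43.3250
Σ(R_m − R̄_m)² = 185.2800  ⇒  Var(R_m) = 185.2800 / 6 = 30.8800
β = Cov / Var(R_m) = 43.3250 / 30.8800 = 1.4030
MRP = 12.66% − 5.47% = 7.19%
E(R) = R_f + β × MRP = 5.47% + 1.4030 × 7.19% = 15.56%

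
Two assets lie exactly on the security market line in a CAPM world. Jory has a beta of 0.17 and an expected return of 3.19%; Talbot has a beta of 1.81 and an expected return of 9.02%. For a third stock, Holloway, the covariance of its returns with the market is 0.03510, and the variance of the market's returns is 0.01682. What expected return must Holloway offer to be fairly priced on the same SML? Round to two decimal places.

10.00%

MRP = (9.02% − 3.19%) / (1.81 − 0.17) = 3.5549%
R_f = 3.19% − 0.17 × 3.5549% = 2.5857%
β_Holloway = Cov / Var(R_m) = 0.03510 / 0.01682 = 2.0868
E(R_Holloway) = R_f + β × MRP = 2.5857% + 2.0868 × 3.5549% = 10.00%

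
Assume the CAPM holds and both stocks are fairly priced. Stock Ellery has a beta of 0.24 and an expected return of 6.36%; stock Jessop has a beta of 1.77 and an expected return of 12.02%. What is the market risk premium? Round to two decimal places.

3.70%

Both satisfy E(R) = R_f + β·MRP, so the slope of the SML is
MRP = (12.02% − 6.36%) / (1.77 − 0.24) = 5.66% / 1.53 = 3.6993%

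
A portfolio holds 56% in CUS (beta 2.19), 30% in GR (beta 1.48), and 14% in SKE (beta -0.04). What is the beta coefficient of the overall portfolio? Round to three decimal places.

β_P = Σ w_i β_i = 0.56×2.19 + 0.30×1.48 + 0.14×-0.04 = 1.6648

1.665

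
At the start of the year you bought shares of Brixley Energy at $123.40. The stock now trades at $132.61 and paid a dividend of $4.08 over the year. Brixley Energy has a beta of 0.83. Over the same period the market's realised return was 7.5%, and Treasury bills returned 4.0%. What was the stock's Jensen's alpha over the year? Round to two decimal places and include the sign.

+3.86%

Realised HPR = (P1 + D1 − P0) / P0 = (132.61 + 4.08 − 123.40) / 123.40 = 13.29 / 123.40 = 10.7699%
MRP = 7.5% − 4.0% = 3.50%
CAPM required = R_f + β·MRP = 4.0% + 0.83 × 3.5% = 6.9050%
α = realised − required = 10.7699% − 6.9050% = +3.86%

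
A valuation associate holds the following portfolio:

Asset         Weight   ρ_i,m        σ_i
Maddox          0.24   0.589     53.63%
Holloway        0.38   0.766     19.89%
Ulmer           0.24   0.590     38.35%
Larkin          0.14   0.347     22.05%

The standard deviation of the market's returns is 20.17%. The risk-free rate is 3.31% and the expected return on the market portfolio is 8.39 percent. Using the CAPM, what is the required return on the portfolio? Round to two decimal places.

8.32%

β_Maddox = 0.589 × 53.63% / 20.17% = 1.5661
β_Holloway = 0.766 × 19.89% / 20.17% = 0.7554
β_Ulmer = 0.590 × 38.35% / 20.17% = 1.1218
β_Larkin = 0.347 × 22.05% / 20.17% = 0.3793
β_P = Σ w_i β_i = 0.24×1.5661 + 0.38×0.7554 + 0.24×1.1218 + 0.14×0.3793 = 0.9853
MRP = 8.39% − 3.31% = 5.08%
E(R_P) = R_f + β_P × MRP = 3.31% + 0.9853 × 5.08% = 8.32%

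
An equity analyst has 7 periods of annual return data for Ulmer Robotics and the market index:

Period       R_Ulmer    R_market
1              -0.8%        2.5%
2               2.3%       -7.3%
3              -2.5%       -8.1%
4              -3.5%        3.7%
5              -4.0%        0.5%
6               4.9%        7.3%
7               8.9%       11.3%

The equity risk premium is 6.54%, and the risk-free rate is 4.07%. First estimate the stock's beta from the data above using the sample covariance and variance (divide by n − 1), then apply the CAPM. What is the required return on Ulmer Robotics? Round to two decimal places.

6.53%

Mean R_i = (-0.8 + 2.3 − 2.5 − 3.5 − 4.0 + 4.9 + 8.9) / 7 = 0.7571%
Mean R_m = (2.5 − 7.3 − 8.1 + 3.7 + 0.5 + 7.3 + 11.3) / 7 = 1.4143%
Σ(R_i − R̄_i)(R_m − R̄_m) = 115.3543  ⇒  Cov = 115.3543 / 6 = 19.2257
Σ(R_m − R̄_m)² = 306.0686  ⇒  Var(R_m) = 306.0686 / 6 = 51.0114
β = Cov / Var(R_m) = 19.2257 / 51.0114 = 0.3769
E(R) = R_f + β × MRP = 4.07% + 0.3769 × 6.54% = 6.53%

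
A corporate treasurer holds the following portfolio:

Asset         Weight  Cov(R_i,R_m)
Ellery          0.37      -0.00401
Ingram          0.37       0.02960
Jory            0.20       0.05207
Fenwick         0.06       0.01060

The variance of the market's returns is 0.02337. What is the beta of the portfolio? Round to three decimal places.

0.878

β_Ellery = -0.00401 / 0.02337 = -0.1716
β_Ingram = 0.02960 / 0.02337 = 1.2666
β_Jory = 0.05207 / 0.02337 = 2.2281
β_Fenwick = 0.01060 / 0.02337 = 0.4536
β_P = Σ w_i β_i = 0.37×-0.1716 + 0.37×1.2666 + 0.20×2.2281 + 0.06×0.4536 = 0.8780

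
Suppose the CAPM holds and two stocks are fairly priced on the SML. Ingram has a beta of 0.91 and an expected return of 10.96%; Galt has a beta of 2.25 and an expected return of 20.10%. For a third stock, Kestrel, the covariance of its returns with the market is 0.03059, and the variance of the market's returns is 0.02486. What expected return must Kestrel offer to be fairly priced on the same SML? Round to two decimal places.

13.15%

MRP = (20.10% − 10.96%) / (2.25 − 0.91) = 6.8209%
R_f = 10.96% − 0.91 × 6.8209% = 4.7530%
β_Kestrel = Cov / Var(R_m) = 0.03059 / 0.02486 = 1.2305
E(R_Kestrel) = R_f + β × MRP = 4.7530% + 1.2305 × 6.8209% = 13.15%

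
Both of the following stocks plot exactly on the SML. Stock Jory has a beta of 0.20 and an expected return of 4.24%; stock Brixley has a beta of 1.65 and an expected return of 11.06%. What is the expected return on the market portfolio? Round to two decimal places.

8.00%

Both satisfy E(R) = R_f + β·MRP, so the slope of the SML is
MRP = (11.06% − 4.24%) / (1.65 − 0.20) = 6.82% / 1.45 = 4.7034%
R_f = E(R_Jory) − β_Jory·MRP = 4.24% − 0.20 × 4.7034% = 3.2993%
E(R_m) = R_f + MRP = 3.2993% + 4.7034% = 8.00%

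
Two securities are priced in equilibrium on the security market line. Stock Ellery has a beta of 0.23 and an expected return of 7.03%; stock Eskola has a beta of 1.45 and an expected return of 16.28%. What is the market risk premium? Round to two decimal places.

Both satisfy E(R) = R_f + β·MRP, so the slope of the SML is
MRP = (16.28% − 7.03%) / (1.45 − 0.23) = 9.25% / 1.22 = 7.5820%

7.58%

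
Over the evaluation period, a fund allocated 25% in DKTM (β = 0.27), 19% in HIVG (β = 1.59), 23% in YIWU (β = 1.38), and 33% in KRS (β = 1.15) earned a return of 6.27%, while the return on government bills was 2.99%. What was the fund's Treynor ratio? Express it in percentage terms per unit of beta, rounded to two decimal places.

3.08%

β_P = 0.25×0.27 + 0.19×1.59 + 0.23×1.38 + 0.33×1.15 = 1.0665
Treynor = (R_P − R_f) / β_P = (6.27% − 2.99%) / 1.0665 = 3.28% / 1.0665 = 3.08%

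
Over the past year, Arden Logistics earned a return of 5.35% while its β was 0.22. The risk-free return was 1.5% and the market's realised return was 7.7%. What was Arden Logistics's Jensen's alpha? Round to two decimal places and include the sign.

+2.49%

Market excess return = 7.7% − 1.5% = 6.20%
CAPM benchmark = R_f + β(R_m − R_f) = 1.5% + 0.22 × 6.2% = 2.8640%
α = actual − benchmark = 5.35% − 2.8640% = +2.49%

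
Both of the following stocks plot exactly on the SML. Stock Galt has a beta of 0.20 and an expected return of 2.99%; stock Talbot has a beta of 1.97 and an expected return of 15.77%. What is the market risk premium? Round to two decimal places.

Both satisfy E(R) = R_f + β·MRP, so the slope of the SML is
MRP = (15.77% − 2.99%) / (1.97 − 0.20) = 12.78% / 1.77 = 7.2203%

7.22%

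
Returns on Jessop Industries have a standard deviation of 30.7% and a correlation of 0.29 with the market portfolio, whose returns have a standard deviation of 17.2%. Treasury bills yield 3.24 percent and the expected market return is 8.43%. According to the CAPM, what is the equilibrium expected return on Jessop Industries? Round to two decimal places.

5.93%

β = ρ × σ_i / σ_m = 0.29 × 30.7% / 17.2% = 0.5176
MRP = 8.43% − 3.24% = 5.19%
E(R) = 3.24% + 0.5176 × 5.19% = 5.93%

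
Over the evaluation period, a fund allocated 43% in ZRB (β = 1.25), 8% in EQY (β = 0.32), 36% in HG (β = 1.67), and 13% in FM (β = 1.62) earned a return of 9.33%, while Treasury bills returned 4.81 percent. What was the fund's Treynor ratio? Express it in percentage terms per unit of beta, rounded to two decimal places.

3.29%

β_P = 0.43×1.25 + 0.08×0.32 + 0.36×1.67 + 0.13×1.62 = 1.3749
Treynor = (R_P − R_f) / β_P = (9.33% − 4.81%) / 1.3749 = 4.52% / 1.3749 = 3.29%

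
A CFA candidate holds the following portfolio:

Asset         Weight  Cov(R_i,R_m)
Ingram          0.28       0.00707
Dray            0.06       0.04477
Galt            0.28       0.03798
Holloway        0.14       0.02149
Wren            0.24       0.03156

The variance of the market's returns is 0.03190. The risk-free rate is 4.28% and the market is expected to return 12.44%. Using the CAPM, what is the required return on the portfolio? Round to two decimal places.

β_Ingram = 0.00707 / 0.03190 = 0.2216
β_Dray = 0.04477 / 0.03190 = 1.4034
β_Galt = 0.03798 / 0.03190 = 1.1906
β_Holloway = 0.02149 / 0.03190 = 0.6737
β_Wren = 0.03156 / 0.03190 = 0.9893
β_P = Σ w_i β_i = 0.28×0.2216 + 0.06×1.4034 + 0.28×1.1906 + 0.14×0.6737 + 0.24×0.9893 = 0.8114
MRP = 12.44% − 4.28% = 8.16%
E(R_P) = R_f + β_P × MRP = 4.28% + 0.8114 × 8.16% = 10.90%

10.90%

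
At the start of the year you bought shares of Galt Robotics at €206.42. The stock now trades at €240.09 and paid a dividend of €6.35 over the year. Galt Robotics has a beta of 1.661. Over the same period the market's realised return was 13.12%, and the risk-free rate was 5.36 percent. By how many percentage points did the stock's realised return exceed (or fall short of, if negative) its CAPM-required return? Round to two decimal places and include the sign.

+1.14%

Realised HPR = (P1 + D1 − P0) / P0 = (240.09 + 6.35 − 206.42) / 206.42 = 40.02 / 206.42 = 19.3877%
MRP = 13.12% − 5.36% = 7.76%
CAPM required = R_f + β·MRP = 5.36% + 1.661 × 7.76% = 18.24936%
α = realised − required = 19.3877% − 18.24936% = +1.14%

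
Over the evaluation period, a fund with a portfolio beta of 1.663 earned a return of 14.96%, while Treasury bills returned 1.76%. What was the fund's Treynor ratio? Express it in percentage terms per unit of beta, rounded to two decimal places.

Treynor = (R_P − R_f) / β_P = (14.96% − 1.76%) / 1.6630 = 13.20% / 1.6630 = 7.94%

7.94%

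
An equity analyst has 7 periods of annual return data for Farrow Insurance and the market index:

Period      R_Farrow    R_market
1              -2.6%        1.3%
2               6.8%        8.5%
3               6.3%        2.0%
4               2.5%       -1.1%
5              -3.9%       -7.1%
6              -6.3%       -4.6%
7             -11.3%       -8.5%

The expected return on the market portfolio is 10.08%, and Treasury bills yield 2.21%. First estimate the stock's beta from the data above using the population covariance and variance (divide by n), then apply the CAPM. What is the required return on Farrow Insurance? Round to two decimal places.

9.91%

Mean R_i = (-2.6 + 6.8 + 6.3 + 2.5 − 3.9 − 6.3 − 11.3) / 7 = -1.2143%
Mean R_m = (1.3 + 8.5 + 2.0 − 1.1 − 7.1 − 4.6 − 8.5) / 7 = -1.3571%
Σ(R_i − R̄_i)(R_m − R̄_m) = 205.4543  ⇒  Cov = 205.4543 / 7 = 29.3506
Σ(R_m − R̄_m)² = 210.0771  ⇒  Var(R_m) = 210.0771 / 7 = 30.0110
β = Cov / Var(R_m) = 29.3506 / 30.0110 = 0.9780
MRP = 10.08% − 2.21% = 7.87%
E(R) = R_f + β × MRP = 2.21% + 0.9780 × 7.87% = 9.91%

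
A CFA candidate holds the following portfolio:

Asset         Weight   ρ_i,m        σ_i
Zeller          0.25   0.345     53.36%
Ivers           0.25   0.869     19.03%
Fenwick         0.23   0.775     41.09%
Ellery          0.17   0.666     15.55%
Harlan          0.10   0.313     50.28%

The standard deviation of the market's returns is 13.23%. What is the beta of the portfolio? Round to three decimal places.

β_Zeller = 0.345 × 53.36% / 13.23% = 1.3915
β_Ivers = 0.869 × 19.03% / 13.23% = 1.2500
β_Fenwick = 0.775 × 41.09% / 13.23% = 2.4070
β_Ellery = 0.666 × 15.55% / 13.23% = 0.7828
β_Harlan = 0.313 × 50.28% / 13.23% = 1.1895
β_P = Σ w_i β_i = 0.25×1.3915 + 0.25×1.2500 + 0.23×2.4070 + 0.17×0.7828 + 0.10×1.1895 = 1.4660

1.466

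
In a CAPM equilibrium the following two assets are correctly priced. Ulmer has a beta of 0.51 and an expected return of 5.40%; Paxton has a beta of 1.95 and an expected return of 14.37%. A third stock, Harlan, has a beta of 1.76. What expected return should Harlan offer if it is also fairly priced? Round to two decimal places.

13.19%

MRP (SML slope) = (14.37% − 5.40%) / (1.95 − 0.51) = 8.97% / 1.44 = 6.2292%
R_f (intercept) = 5.40% − 0.51 × 6.2292% = 2.2231%
E(R_Harlan) = R_f + β × MRP = 2.2231% + 1.76 × 6.2292% = 13.19%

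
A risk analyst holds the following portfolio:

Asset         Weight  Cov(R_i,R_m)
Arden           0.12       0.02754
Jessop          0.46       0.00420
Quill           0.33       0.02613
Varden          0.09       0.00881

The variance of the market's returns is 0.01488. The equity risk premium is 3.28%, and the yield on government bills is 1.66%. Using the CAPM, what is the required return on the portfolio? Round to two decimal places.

β_Arden = 0.02754 / 0.01488 = 1.8508
β_Jessop = 0.00420 / 0.01488 = 0.2823
β_Quill = 0.02613 / 0.01488 = 1.7560
β_Varden = 0.00881 / 0.01488 = 0.5921
β_P = Σ w_i β_i = 0.12×1.8508 + 0.46×0.2823 + 0.33×1.7560 + 0.09×0.5921 = 0.9847
E(R_P) = R_f + β_P × MRP = 1.66% + 0.9847 × 3.28% = 4.89%

4.89%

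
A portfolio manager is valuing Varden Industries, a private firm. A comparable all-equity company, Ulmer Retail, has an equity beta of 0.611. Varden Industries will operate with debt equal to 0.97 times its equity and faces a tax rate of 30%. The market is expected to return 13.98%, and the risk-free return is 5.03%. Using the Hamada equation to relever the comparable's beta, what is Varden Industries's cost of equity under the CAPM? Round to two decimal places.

14.21%

β_L = β_U × [1 + (1 − t)(D/E)] = 0.611 × [1 + (1 − 0.30) × 0.97]
    = 0.611 × [1 + 0.70 × 0.97] = 0.611 × 1.6790 = 1.0259
MRP = 13.98% − 5.03% = 8.95%
E(R) = R_f + β_L × MRP = 5.03% + 1.0259 × 8.95% = 14.21%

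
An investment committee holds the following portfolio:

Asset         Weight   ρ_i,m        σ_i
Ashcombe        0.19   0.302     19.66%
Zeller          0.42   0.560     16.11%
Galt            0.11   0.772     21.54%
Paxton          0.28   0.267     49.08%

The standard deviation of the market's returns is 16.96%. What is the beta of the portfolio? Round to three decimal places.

β_Ashcombe = 0.302 × 19.66% / 16.96% = 0.3501
β_Zeller = 0.560 × 16.11% / 16.96% = 0.5319
β_Galt = 0.772 × 21.54% / 16.96% = 0.9805
β_Paxton = 0.267 × 49.08% / 16.96% = 0.7727
β_P = Σ w_i β_i = 0.19×0.3501 + 0.42×0.5319 + 0.11×0.9805 + 0.28×0.7727 = 0.6141

0.614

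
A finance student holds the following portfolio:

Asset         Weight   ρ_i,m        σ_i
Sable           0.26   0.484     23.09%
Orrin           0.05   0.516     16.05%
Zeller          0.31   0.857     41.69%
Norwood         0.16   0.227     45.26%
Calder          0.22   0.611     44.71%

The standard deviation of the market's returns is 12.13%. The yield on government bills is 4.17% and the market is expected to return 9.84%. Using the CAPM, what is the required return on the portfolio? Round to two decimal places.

14.48%

β_Sable = 0.484 × 23.09% / 12.13% = 0.9213
β_Orrin = 0.516 × 16.05% / 12.13% = 0.6828
β_Zeller = 0.857 × 41.69% / 12.13% = 2.9455
β_Norwood = 0.227 × 45.26% / 12.13% = 0.8470
β_Calder = 0.611 × 44.71% / 12.13% = 2.2521
β_P = Σ w_i β_i = 0.26×0.9213 + 0.05×0.6828 + 0.31×2.9455 + 0.16×0.8470 + 0.22×2.2521 = 1.8178
MRP = 9.84% − 4.17% = 5.67%
E(R_P) = R_f + β_P × MRP = 4.17% + 1.8178 × 5.67% = 14.48%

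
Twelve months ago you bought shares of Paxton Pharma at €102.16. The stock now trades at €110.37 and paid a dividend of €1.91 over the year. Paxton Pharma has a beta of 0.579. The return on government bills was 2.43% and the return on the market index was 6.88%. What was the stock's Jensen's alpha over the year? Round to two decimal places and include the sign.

+4.90%

Realised HPR = (P1 + D1 − P0) / P0 = (110.37 + 1.91 − 102.16) / 102.16 = 10.12 / 102.16 = 9.9060%
MRP = 6.88% − 2.43% = 4.45%
CAPM required = R_f + β·MRP = 2.43% + 0.579 × 4.45% = 5.00655%
α = realised − required = 9.9060% − 5.00655% = +4.90%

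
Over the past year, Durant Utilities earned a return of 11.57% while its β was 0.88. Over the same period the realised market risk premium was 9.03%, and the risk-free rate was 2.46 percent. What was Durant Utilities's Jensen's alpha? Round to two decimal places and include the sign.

+1.16%

CAPM benchmark = R_f + β(R_m − R_f) = 2.46% + 0.88 × 9.03% = 10.4064%
α = actual − benchmark = 11.57% − 10.4064% = +1.16%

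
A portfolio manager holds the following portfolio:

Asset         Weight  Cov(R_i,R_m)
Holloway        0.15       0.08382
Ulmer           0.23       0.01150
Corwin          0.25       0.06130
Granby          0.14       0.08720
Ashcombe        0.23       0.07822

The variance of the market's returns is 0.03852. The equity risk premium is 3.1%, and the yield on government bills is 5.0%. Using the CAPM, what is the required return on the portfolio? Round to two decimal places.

β_Holloway = 0.08382 / 0.03852 = 2.1760
β_Ulmer = 0.01150 / 0.03852 = 0.2985
β_Corwin = 0.06130 / 0.03852 = 1.5914
β_Granby = 0.08720 / 0.03852 = 2.2638
β_Ashcombe = 0.07822 / 0.03852 = 2.0306
β_P = Σ w_i β_i = 0.15×2.1760 + 0.23×0.2985 + 0.25×1.5914 + 0.14×2.2638 + 0.23×2.0306 = 1.5769
E(R_P) = R_f + β_P × MRP = 5.0% + 1.5769 × 3.1% = 9.89%

9.89%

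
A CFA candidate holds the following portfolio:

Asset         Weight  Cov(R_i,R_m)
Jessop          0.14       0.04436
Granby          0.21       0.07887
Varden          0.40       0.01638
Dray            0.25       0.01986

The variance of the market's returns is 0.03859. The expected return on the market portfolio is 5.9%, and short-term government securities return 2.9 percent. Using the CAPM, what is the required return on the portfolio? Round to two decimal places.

5.57%

β_Jessop = 0.04436 / 0.03859 = 1.1495
β_Granby = 0.07887 / 0.03859 = 2.0438
β_Varden = 0.01638 / 0.03859 = 0.4245
β_Dray = 0.01986 / 0.03859 = 0.5146
β_P = Σ w_i β_i = 0.14×1.1495 + 0.21×2.0438 + 0.40×0.4245 + 0.25×0.5146 = 0.8886
MRP = 5.9% − 2.9% = 3.00%
E(R_P) = R_f + β_P × MRP = 2.9% + 0.8886 × 3.0% = 5.57%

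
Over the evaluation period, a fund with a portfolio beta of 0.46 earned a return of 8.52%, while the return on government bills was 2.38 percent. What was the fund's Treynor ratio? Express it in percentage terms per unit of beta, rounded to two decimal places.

Treynor = (R_P − R_f) / β_P = (8.52% − 2.38%) / 0.4600 = 6.14% / 0.4600 = 13.35%

13.35%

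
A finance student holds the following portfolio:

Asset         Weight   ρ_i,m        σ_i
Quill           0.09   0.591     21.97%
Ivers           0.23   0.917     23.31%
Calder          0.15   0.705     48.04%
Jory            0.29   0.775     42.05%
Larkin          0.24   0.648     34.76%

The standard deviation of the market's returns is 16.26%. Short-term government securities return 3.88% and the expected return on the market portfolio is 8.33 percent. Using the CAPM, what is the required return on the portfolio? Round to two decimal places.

β_Quill = 0.591 × 21.97% / 16.26% = 0.7985
β_Ivers = 0.917 × 23.31% / 16.26% = 1.3146
β_Calder = 0.705 × 48.04% / 16.26% = 2.0829
β_Jory = 0.775 × 42.05% / 16.26% = 2.0042
β_Larkin = 0.648 × 34.76% / 16.26% = 1.3853
β_P = Σ w_i β_i = 0.09×0.7985 + 0.23×1.3146 + 0.15×2.0829 + 0.29×2.0042 + 0.24×1.3853 = 1.6003
MRP = 8.33% − 3.88% = 4.45%
E(R_P) = R_f + β_P × MRP = 3.88% + 1.6003 × 4.45% = 11.00%

11.00%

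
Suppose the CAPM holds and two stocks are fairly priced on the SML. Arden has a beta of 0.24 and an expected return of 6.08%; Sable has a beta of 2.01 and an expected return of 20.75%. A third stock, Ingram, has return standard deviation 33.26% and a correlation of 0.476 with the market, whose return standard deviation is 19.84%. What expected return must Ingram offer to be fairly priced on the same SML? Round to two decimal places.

10.70%

MRP = (20.75% − 6.08%) / (2.01 − 0.24) = 8.2881%
R_f = 6.08% − 0.24 × 8.2881% = 4.0909%
β_Ingram = ρ·σ_i/σ_m = 0.476 × 33.26 / 19.84 = 0.7980
E(R_Ingram) = R_f + β × MRP = 4.0909% + 0.7980 × 8.2881% = 10.70%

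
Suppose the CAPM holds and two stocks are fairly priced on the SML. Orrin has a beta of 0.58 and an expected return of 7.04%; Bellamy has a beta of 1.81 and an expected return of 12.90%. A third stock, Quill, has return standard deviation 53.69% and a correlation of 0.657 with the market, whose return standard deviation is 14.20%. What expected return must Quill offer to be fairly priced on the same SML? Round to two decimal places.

16.11%

MRP = (12.90% − 7.04%) / (1.81 − 0.58) = 4.7642%
R_f = 7.04% − 0.58 × 4.7642% = 4.2768%
β_Quill = ρ·σ_i/σ_m = 0.657 × 53.69 / 14.20 = 2.4841
E(R_Quill) = R_f + β × MRP = 4.2768% + 2.4841 × 4.7642% = 16.11%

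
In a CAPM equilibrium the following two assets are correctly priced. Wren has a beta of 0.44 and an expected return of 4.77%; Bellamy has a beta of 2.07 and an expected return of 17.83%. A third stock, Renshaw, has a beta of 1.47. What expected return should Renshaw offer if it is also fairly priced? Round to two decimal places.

MRP (SML slope) = (17.83% − 4.77%) / (2.07 − 0.44) = 13.06% / 1.63 = 8.0123%
R_f (intercept) = 4.77% − 0.44 × 8.0123% = 1.2446%
E(R_Renshaw) = R_f + β × MRP = 1.2446% + 1.47 × 8.0123% = 13.02%

13.02%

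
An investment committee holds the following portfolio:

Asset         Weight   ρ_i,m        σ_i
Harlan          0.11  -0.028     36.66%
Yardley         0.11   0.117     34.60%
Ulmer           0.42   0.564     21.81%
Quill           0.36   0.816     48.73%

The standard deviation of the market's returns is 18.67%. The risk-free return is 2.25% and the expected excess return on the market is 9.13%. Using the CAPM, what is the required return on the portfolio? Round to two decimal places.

11.94%

β_Harlan = -0.028 × 36.66% / 18.67% = -0.0550
β_Yardley = 0.117 × 34.60% / 18.67% = 0.2168
β_Ulmer = 0.564 × 21.81% / 18.67% = 0.6589
β_Quill = 0.816 × 48.73% / 18.67% = 2.1298
β_P = Σ w_i β_i = 0.11×-0.0550 + 0.11×0.2168 + 0.42×0.6589 + 0.36×2.1298 = 1.0613
E(R_P) = R_f + β_P × MRP = 2.25% + 1.0613 × 9.13% = 11.94%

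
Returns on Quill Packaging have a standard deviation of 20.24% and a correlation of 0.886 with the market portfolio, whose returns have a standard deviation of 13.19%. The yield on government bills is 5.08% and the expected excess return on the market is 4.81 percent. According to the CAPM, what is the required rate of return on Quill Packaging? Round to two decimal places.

β = ρ × σ_i / σ_m = 0.886 × 20.24% / 13.19% = 1.3596
E(R) = 5.08% + 1.3596 × 4.81% = 11.62%

11.62%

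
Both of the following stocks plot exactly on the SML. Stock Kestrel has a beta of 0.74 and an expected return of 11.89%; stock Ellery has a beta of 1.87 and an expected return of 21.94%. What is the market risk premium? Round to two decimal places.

8.89%

Both satisfy E(R) = R_f + β·MRP, so the slope of the SML is
MRP = (21.94% − 11.89%) / (1.87 − 0.74) = 10.05% / 1.13 = 8.8938%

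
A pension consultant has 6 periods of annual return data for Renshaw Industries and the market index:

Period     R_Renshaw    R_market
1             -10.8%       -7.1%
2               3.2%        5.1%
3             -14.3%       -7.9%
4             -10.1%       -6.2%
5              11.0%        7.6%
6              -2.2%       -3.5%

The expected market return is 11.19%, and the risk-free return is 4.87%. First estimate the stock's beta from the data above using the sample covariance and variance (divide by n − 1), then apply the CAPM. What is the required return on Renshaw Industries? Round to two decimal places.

Mean R_i = (-10.8 + 3.2 − 14.3 − 10.1 + 11.0 − 2.2) / 6 = -3.8667%
Mean R_m = (-7.1 + 5.1 − 7.9 − 6.2 + 7.6 − 3.5) / 6 = -2.0000%
Σ(R_i − R̄_i)(R_m − R̄_m) = 313.4900  ⇒  Cov = 313.4900 / 5 = 62.6980
Σ(R_m − R̄_m)² = 223.2800  ⇒  Var(R_m) = 223.2800 / 5 = 44.6560
β = Cov / Var(R_m) = 62.6980 / 44.6560 = 1.4040
MRP = 11.19% − 4.87% = 6.32%
E(R) = R_f + β × MRP = 4.87% + 1.4040 × 6.32% = 13.74%

13.74%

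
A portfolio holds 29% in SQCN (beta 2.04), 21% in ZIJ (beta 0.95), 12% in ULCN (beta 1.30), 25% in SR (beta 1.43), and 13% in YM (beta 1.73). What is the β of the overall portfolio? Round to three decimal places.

1.530

β_P = Σ w_i β_i = 0.29×2.04 + 0.21×0.95 + 0.12×1.30 + 0.25×1.43 + 0.13×1.73 = 1.5295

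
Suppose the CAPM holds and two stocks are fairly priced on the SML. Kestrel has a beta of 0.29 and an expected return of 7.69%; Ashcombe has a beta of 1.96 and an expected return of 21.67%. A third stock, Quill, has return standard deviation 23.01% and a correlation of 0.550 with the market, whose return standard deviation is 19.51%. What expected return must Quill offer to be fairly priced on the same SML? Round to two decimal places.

MRP = (21.67% − 7.69%) / (1.96 − 0.29) = 8.3713%
R_f = 7.69% − 0.29 × 8.3713% = 5.2623%
β_Quill = ρ·σ_i/σ_m = 0.550 × 23.01 / 19.51 = 0.6487
E(R_Quill) = R_f + β × MRP = 5.2623% + 0.6487 × 8.3713% = 10.69%

10.69%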